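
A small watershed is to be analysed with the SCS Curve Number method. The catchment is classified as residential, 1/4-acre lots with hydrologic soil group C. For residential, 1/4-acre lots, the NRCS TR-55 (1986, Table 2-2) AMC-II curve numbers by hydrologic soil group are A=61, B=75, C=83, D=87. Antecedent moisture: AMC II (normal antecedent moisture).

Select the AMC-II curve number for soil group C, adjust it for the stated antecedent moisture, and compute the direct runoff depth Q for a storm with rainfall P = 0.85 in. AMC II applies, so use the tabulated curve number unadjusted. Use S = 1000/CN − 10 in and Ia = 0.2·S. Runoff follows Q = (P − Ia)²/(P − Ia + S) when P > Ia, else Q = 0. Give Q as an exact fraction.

NRCS table: residential, 1/4-acre lots, soil group C → CN(II) = 83
Average conditions: CN = 83 (no AMC adjustment).
S = 1000/83 − 10 = 170/83 in ≈ 2.048 in
Initial abstraction Ia = S/5 = (170/83)/5 = 34/83 ≈ 0.410 in
Excess rainfall: 0.850 − 0.410 = 0.440 in; P > Ia so Q > 0
Q = (731/1660)²/((731/1660) + 170/83) = (534361/2755600)/(4131/1660) = 31433/403380 in ≈ 0.078 in

Q = 31433/403380 in ≈ 0.078 in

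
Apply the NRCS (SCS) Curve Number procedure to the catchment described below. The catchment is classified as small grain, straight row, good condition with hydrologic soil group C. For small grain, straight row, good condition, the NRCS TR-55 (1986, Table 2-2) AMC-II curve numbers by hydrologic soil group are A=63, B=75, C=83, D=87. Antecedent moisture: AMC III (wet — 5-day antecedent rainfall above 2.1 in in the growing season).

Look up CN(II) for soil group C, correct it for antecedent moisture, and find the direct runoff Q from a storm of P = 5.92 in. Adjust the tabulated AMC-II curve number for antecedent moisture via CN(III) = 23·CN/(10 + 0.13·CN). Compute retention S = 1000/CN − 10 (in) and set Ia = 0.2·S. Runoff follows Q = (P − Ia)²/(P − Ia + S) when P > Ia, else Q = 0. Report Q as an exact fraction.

NRCS table: small grain, straight row, good condition, soil group C → CN(II) = 83
Wet (AMC III): CN(III) = 23·83/(10 + 0.13·83) = 1909/(2079/100) = 190900/2079 ≈ 91.823
S = 1000/(190900/2079) − 10 = 1700/1909 in ≈ 0.891 in
Ia = 0.2·(1700/1909) = 340/1909 in ≈ 0.178 in
P − Ia = 5.920 − 0.178 = 274032/47725 ≈ 5.742 in (> 0, runoff occurs)
Q: (274032/47725)² ÷ (316532/47725) = 18773384256/3776622425 in (≈ 4.971 in)

Q = 18773384256/3776622425 in ≈ 4.971 in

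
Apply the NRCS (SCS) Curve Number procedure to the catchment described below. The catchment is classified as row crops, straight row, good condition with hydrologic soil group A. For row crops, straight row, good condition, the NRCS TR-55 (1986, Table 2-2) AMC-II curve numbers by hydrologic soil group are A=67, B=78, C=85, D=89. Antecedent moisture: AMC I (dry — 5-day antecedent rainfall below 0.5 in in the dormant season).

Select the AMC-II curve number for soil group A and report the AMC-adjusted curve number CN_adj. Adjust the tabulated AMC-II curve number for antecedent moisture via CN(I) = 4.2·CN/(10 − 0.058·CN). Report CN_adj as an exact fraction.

NRCS table: row crops, straight row, good condition, soil group A → CN(II) = 67
Adjust CN=67 to AMC I: 4.2·67/(10 − 0.058·67) → (1407/5) ÷ (3057/500) = 46900/1019 ≈ 46.026

CN_adj = 46900/1019 ≈ 46.026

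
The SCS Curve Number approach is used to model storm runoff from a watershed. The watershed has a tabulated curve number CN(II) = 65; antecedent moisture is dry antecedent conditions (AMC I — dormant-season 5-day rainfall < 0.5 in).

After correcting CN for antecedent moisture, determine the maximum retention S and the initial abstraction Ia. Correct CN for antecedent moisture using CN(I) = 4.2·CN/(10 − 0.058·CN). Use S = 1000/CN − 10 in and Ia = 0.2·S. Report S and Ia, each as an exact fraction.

Adjust CN=65 to AMC I: 4.2·65/(10 − 0.058·65) → 273 ÷ (623/100) = 3900/89 ≈ 43.820
Max retention: S = 1000/(3900/89) − 10 = 500/39 in (≈ 12.821 in)
Ia = 0.2S: 0.2·12.821 = 2.564 in (exactly 100/39)

S = 500/39 in ≈ 12.821 in; Ia = 100/39 in ≈ 2.564 in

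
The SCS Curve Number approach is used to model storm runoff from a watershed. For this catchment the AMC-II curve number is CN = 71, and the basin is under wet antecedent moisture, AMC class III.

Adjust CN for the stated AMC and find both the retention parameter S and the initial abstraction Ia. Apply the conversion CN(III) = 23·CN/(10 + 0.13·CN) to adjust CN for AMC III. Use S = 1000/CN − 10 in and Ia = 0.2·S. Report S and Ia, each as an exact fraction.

CN(III) from CN(II)=71: (23·71)/(10 + 0.13·71) = 163300/1923 ≈ 84.919
Retention S: 1000/CN − 10 with CN=84.919 → S = 2900/1633 ≈ 1.776 in
Ia = 0.2·(2900/1633) = 580/1633 in ≈ 0.355 in

S = 2900/1633 in ≈ 1.776 in; Ia = 580/1633 in ≈ 0.355 in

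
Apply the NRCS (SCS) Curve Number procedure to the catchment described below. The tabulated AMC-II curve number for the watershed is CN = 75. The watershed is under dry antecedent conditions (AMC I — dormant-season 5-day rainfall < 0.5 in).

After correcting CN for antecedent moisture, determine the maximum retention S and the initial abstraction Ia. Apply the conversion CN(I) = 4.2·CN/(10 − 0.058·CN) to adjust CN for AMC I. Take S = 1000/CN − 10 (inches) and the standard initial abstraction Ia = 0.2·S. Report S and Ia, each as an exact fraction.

CN(I) from CN(II)=75: (4.2·75)/(10 − 0.058·75) = 6300/113 ≈ 55.752
S = 1000/(6300/113) − 10 = 500/63 in ≈ 7.937 in
Initial abstraction Ia = S/5 = (500/63)/5 = 100/63 ≈ 1.587 in

S = 500/63 in ≈ 7.937 in; Ia = 100/63 in ≈ 1.587 in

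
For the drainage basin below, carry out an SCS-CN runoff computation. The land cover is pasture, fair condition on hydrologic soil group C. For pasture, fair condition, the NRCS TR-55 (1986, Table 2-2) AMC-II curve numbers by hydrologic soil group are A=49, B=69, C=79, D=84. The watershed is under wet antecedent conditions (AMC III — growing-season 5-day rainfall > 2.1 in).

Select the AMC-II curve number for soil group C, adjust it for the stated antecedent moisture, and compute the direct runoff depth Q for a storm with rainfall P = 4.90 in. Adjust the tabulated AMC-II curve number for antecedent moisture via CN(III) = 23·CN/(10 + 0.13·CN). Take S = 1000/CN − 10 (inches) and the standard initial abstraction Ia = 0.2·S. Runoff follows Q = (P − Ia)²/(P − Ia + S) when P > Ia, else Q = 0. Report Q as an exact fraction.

NRCS table: pasture, fair condition, soil group C → CN(II) = 79
Adjust CN=79 to AMC III: 23·79/(10 + 0.13·79) → 1817 ÷ (2027/100) = 181700/2027 ≈ 89.640
Retention S: 1000/CN − 10 with CN=89.640 → S = 2100/1817 ≈ 1.156 in
Ia = 0.2·(2100/1817) = 420/1817 in ≈ 0.231 in
Since P=4.900 > Ia=0.231: effective rainfall P−Ia = 84833/18170 in
Q = (84833/18170)²/((84833/18170) + 2100/1817) = (7196637889/330148900)/(105833/18170) = 1028091127/274712230 in ≈ 3.742 in

Q = 1028091127/274712230 in ≈ 3.742 in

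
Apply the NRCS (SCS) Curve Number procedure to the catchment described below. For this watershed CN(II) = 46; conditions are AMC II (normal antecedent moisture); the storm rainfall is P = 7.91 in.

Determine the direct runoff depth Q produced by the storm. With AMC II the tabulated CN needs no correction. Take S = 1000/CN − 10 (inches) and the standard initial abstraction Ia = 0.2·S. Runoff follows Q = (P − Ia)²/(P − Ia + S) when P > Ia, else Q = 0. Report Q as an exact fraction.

Q = 163660849/91523900 in ≈ 1.788 in

CN(II) = 46; AMC II needs no correction.
Retention S: 1000/CN − 10 with CN=46.000 → S = 270/23 ≈ 11.739 in
Ia = 0.2·(270/23) = 54/23 in ≈ 2.348 in
Excess rainfall: 7.910 − 2.348 = 5.562 in; P > Ia so Q > 0
Q = (12793/2300)²/((12793/2300) + 270/23) = (163660849/5290000)/(39793/2300) = 163660849/91523900 in ≈ 1.788 in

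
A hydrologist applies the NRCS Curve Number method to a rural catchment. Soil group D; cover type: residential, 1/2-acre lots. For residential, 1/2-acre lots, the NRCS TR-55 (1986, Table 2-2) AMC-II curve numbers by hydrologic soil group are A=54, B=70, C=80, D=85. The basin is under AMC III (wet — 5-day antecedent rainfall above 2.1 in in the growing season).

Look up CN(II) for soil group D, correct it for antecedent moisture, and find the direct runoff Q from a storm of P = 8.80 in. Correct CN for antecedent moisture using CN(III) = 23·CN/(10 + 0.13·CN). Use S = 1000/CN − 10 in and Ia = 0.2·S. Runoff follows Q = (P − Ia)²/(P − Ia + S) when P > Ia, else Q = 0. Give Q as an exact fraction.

NRCS table: residential, 1/2-acre lots, soil group D → CN(II) = 85
Wet (AMC III): CN(III) = 23·85/(10 + 0.13·85) = 1955/(421/20) = 39100/421 ≈ 92.874
Retention S: 1000/CN − 10 with CN=92.874 → S = 300/391 ≈ 0.767 in
Ia = 0.2S: 0.2·0.767 = 0.153 in (exactly 60/391)
Since P=8.800 > Ia=0.153: effective rainfall P−Ia = 16904/1955 in
Runoff Q = (P−Ia)²/(P−Ia+S) = (8.647)²/(8.647+0.767) = 71436304/8994955 ≈ 7.942 in

Q = 71436304/8994955 in ≈ 7.942 in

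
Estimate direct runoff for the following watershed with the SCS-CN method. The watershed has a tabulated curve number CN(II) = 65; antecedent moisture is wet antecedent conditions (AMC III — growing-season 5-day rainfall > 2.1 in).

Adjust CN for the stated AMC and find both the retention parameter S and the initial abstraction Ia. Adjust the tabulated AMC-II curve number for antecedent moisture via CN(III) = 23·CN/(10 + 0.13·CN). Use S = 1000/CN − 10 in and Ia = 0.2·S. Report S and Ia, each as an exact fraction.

Wet (AMC III): CN(III) = 23·65/(10 + 0.13·65) = 1495/(369/20) = 29900/369 ≈ 81.030
Max retention: S = 1000/(29900/369) − 10 = 700/299 in (≈ 2.341 in)
Initial abstraction Ia = S/5 = (700/299)/5 = 140/299 ≈ 0.468 in

S = 700/299 in ≈ 2.341 in; Ia = 140/299 in ≈ 0.468 in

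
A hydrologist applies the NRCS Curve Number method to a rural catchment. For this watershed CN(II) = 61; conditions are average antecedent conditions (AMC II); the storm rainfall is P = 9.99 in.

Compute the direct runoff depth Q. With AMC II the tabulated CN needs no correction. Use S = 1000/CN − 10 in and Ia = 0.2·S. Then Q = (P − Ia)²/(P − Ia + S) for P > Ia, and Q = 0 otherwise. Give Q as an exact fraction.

AMC II — tabulated CN = 61 applies directly.
Retention S: 1000/CN − 10 with CN=61.000 → S = 390/61 ≈ 6.393 in
Ia = 0.2S: 0.2·6.393 = 1.279 in (exactly 78/61)
P − Ia = 9.990 − 1.279 = 53139/6100 ≈ 8.711 in (> 0, runoff occurs)
Q = (53139/6100)²/((53139/6100) + 390/61) = (2823753321/37210000)/(92139/6100) = 941251107/187349300 in ≈ 5.024 in

Q = 941251107/187349300 in ≈ 5.024 in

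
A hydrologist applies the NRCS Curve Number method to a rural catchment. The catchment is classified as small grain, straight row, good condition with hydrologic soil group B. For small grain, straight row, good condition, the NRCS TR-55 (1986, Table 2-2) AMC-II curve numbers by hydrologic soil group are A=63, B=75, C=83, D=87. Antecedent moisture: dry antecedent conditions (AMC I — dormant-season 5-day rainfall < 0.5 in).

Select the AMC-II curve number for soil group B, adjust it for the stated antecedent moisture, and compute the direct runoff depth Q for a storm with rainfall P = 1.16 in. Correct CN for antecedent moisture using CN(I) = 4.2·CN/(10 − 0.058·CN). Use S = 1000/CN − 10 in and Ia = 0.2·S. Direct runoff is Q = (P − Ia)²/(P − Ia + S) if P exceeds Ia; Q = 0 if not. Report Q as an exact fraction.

NRCS table: small grain, straight row, good condition, soil group B → CN(II) = 75
Dry (AMC I): CN(I) = 4.2·75/(10 − 0.058·75) = 315/(113/20) = 6300/113 ≈ 55.752
Max retention: S = 1000/(6300/113) − 10 = 500/63 in (≈ 7.937 in)
Initial abstraction Ia = S/5 = (500/63)/5 = 100/63 ≈ 1.587 in
P = 1.160 ≤ Ia = 1.587 in: entire storm abstracted, Q = 0.

Q = 0 in ≈ 0.000 in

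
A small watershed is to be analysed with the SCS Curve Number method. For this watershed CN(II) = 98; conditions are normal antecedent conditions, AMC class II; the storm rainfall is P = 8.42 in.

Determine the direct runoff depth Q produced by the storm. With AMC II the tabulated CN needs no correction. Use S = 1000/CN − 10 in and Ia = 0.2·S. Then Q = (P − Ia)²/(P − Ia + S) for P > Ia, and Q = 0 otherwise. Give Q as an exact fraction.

CN(II) = 98; AMC II needs no correction.
Retention S: 1000/CN − 10 with CN=98.000 → S = 10/49 ≈ 0.204 in
Initial abstraction Ia = S/5 = (10/49)/5 = 2/49 ≈ 0.041 in
Excess rainfall: 8.420 − 0.041 = 8.379 in; P > Ia so Q > 0
Q = (20529/2450)²/((20529/2450) + 10/49) = (421439841/6002500)/(21029/2450) = 421439841/51521050 in ≈ 8.180 in

Q = 421439841/51521050 in ≈ 8.180 in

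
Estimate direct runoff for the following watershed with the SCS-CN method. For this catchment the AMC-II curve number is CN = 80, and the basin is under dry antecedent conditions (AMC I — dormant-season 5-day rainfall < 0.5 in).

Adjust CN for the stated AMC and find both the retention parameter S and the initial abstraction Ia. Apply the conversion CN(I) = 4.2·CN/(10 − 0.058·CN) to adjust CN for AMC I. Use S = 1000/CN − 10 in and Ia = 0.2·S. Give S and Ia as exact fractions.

Dry (AMC I): CN(I) = 4.2·80/(10 − 0.058·80) = 336/(134/25) = 4200/67 ≈ 62.687
Max retention: S = 1000/(4200/67) − 10 = 125/21 in (≈ 5.952 in)
Ia = 0.2S: 0.2·5.952 = 1.190 in (exactly 25/21)

S = 125/21 in ≈ 5.952 in; Ia = 25/21 in ≈ 1.190 in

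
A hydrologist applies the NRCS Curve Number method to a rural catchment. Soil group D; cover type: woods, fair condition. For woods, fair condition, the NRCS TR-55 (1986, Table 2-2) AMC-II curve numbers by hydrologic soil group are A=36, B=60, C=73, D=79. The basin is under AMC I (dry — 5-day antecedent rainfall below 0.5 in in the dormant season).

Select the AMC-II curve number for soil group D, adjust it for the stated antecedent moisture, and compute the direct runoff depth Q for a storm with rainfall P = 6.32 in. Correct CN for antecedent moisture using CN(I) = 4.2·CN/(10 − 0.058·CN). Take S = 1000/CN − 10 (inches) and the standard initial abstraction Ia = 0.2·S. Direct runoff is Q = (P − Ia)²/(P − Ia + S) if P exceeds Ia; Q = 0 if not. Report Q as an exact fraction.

NRCS table: woods, fair condition, soil group D → CN(II) = 79
CN(I) from CN(II)=79: (4.2·79)/(10 − 0.058·79) = 7900/129 ≈ 61.240
S = 1000/(7900/129) − 10 = 500/79 in ≈ 6.329 in
Ia = 0.2·(500/79) = 100/79 in ≈ 1.266 in
Since P=6.320 > Ia=1.266: effective rainfall P−Ia = 9982/1975 in
Runoff Q = (P−Ia)²/(P−Ia+S) = (5.054)²/(5.054+6.329) = 49820162/22200975 ≈ 2.244 in

Q = 49820162/22200975 in ≈ 2.244 in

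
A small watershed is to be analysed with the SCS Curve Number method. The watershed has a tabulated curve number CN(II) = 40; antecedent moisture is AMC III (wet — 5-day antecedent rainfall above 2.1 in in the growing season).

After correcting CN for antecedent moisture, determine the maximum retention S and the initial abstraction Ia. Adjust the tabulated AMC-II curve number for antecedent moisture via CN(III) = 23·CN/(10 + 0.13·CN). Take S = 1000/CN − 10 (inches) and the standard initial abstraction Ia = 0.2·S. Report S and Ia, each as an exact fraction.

S = 150/23 in ≈ 6.522 in; Ia = 30/23 in ≈ 1.304 in

Adjust CN=40 to AMC III: 23·40/(10 + 0.13·40) → 920 ÷ (76/5) = 1150/19 ≈ 60.526
Retention S: 1000/CN − 10 with CN=60.526 → S = 150/23 ≈ 6.522 in
Initial abstraction Ia = S/5 = (150/23)/5 = 30/23 ≈ 1.304 in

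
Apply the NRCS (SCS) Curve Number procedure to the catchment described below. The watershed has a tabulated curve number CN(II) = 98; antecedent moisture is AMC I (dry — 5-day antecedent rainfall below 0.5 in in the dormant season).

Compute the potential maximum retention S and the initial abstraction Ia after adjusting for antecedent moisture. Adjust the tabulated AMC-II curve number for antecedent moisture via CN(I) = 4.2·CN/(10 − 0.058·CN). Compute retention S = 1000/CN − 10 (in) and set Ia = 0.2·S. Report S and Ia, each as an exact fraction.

S = 500/1029 in ≈ 0.486 in; Ia = 100/1029 in ≈ 0.097 in

Dry (AMC I): CN(I) = 4.2·98/(10 − 0.058·98) = (2058/5)/(1079/250) = 102900/1079 ≈ 95.366
S = 1000/(102900/1079) − 10 = 500/1029 in ≈ 0.486 in
Ia = 0.2·(500/1029) = 100/1029 in ≈ 0.097 in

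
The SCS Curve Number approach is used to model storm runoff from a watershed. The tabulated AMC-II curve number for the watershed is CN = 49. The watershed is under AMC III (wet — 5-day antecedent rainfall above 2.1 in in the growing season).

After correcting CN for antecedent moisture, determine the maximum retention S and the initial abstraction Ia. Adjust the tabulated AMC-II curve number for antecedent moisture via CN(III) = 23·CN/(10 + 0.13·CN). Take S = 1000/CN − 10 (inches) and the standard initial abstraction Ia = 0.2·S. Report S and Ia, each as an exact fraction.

S = 5100/1127 in ≈ 4.525 in; Ia = 1020/1127 in ≈ 0.905 in

Wet (AMC III): CN(III) = 23·49/(10 + 0.13·49) = 1127/(1637/100) = 112700/1637 ≈ 68.845
Retention S: 1000/CN − 10 with CN=68.845 → S = 5100/1127 ≈ 4.525 in
Initial abstraction Ia = S/5 = (5100/1127)/5 = 1020/1127 ≈ 0.905 in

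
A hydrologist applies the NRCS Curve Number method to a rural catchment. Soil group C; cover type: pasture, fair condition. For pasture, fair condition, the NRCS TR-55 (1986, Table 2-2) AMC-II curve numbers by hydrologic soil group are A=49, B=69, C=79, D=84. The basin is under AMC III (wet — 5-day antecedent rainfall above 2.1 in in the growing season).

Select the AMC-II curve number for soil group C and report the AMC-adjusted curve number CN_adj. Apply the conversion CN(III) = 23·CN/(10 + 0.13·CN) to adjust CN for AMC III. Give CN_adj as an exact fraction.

CN_adj = 181700/2027 ≈ 89.640

NRCS table: pasture, fair condition, soil group C → CN(II) = 79
Adjust CN=79 to AMC III: 23·79/(10 + 0.13·79) → 1817 ÷ (2027/100) = 181700/2027 ≈ 89.640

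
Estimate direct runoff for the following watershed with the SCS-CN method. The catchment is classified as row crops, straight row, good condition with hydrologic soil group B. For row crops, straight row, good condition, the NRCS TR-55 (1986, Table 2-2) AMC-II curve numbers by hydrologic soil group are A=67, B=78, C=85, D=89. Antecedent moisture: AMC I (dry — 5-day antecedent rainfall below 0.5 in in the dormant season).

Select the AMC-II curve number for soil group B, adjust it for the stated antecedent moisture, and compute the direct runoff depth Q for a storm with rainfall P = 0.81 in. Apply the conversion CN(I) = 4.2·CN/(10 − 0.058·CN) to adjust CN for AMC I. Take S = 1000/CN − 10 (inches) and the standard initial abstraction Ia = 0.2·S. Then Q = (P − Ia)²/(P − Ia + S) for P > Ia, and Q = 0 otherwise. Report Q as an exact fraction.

Q = 0 in ≈ 0.000 in

NRCS table: row crops, straight row, good condition, soil group B → CN(II) = 78
Adjust CN=78 to AMC I: 4.2·78/(10 − 0.058·78) → (1638/5) ÷ (1369/250) = 81900/1369 ≈ 59.825
Retention S: 1000/CN − 10 with CN=59.825 → S = 5500/819 ≈ 6.716 in
Ia = 0.2·(5500/819) = 1100/819 in ≈ 1.343 in
P = 0.810 ≤ Ia = 1.343 in: entire storm abstracted, Q = 0.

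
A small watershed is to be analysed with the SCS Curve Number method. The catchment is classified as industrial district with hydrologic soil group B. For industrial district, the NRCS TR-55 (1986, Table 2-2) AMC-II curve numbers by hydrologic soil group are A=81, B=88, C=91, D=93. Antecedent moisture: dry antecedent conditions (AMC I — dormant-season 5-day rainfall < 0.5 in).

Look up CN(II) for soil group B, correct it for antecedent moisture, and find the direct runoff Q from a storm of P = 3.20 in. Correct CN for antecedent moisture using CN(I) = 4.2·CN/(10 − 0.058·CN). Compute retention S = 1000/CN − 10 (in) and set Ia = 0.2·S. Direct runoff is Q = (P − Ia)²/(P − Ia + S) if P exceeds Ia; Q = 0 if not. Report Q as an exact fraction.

Q = 241081/214830 in ≈ 1.122 in

NRCS table: industrial district, soil group B → CN(II) = 88
Adjust CN=88 to AMC I: 4.2·88/(10 − 0.058·88) → (1848/5) ÷ (612/125) = 3850/51 ≈ 75.490
Retention S: 1000/CN − 10 with CN=75.490 → S = 250/77 ≈ 3.247 in
Initial abstraction Ia = S/5 = (250/77)/5 = 50/77 ≈ 0.649 in
P − Ia = 3.200 − 0.649 = 982/385 ≈ 2.551 in (> 0, runoff occurs)
Runoff Q = (P−Ia)²/(P−Ia+S) = (2.551)²/(2.551+3.247) = 241081/214830 ≈ 1.122 in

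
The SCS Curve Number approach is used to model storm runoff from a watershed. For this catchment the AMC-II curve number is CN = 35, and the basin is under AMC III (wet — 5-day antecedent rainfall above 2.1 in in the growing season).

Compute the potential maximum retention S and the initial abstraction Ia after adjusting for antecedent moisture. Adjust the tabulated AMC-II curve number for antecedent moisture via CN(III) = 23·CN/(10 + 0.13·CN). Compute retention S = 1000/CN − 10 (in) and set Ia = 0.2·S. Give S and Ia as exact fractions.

S = 1300/161 in ≈ 8.075 in; Ia = 260/161 in ≈ 1.615 in

CN(III) from CN(II)=35: (23·35)/(10 + 0.13·35) = 16100/291 ≈ 55.326
Max retention: S = 1000/(16100/291) − 10 = 1300/161 in (≈ 8.075 in)
Ia = 0.2·(1300/161) = 260/161 in ≈ 1.615 in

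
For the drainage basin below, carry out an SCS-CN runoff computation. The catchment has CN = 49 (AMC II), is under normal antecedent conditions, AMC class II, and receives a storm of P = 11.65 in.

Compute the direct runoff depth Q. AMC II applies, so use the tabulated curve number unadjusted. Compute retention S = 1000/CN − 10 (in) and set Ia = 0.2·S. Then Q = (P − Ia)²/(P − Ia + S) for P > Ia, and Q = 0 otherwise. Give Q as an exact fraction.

Average conditions: CN = 49 (no AMC adjustment).
Retention S: 1000/CN − 10 with CN=49.000 → S = 510/49 ≈ 10.408 in
Ia = 0.2·(510/49) = 102/49 in ≈ 2.082 in
Excess rainfall: 11.650 − 2.082 = 9.568 in; P > Ia so Q > 0
Q: (9377/980)² ÷ (19577/980) = 87928129/19185460 in (≈ 4.583 in)

Q = 87928129/19185460 in ≈ 4.583 in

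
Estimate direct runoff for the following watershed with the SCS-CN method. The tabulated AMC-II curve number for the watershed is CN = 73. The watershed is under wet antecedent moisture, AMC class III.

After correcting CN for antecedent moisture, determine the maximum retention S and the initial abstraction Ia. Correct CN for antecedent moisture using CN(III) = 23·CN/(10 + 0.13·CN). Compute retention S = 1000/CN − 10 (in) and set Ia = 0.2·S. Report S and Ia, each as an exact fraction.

Adjust CN=73 to AMC III: 23·73/(10 + 0.13·73) → 1679 ÷ (1949/100) = 167900/1949 ≈ 86.147
Retention S: 1000/CN − 10 with CN=86.147 → S = 2700/1679 ≈ 1.608 in
Ia = 0.2·(2700/1679) = 540/1679 in ≈ 0.322 in

S = 2700/1679 in ≈ 1.608 in; Ia = 540/1679 in ≈ 0.322 in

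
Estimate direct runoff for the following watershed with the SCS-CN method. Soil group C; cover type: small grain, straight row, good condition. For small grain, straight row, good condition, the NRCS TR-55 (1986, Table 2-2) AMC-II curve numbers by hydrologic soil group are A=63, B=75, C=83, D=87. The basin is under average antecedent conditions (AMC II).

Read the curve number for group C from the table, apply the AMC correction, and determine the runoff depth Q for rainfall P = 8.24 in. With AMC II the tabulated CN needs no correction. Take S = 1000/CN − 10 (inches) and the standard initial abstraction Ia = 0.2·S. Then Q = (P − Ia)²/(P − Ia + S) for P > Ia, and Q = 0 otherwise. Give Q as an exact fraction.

NRCS table: small grain, straight row, good condition, soil group C → CN(II) = 83
Average conditions: CN = 83 (no AMC adjustment).
S = 1000/83 − 10 = 170/83 in ≈ 2.048 in
Initial abstraction Ia = S/5 = (170/83)/5 = 34/83 ≈ 0.410 in
Since P=8.240 > Ia=0.410: effective rainfall P−Ia = 16248/2075 in
Q: (16248/2075)² ÷ (20498/2075) = 131998752/21266675 in (≈ 6.207 in)

Q = 131998752/21266675 in ≈ 6.207 in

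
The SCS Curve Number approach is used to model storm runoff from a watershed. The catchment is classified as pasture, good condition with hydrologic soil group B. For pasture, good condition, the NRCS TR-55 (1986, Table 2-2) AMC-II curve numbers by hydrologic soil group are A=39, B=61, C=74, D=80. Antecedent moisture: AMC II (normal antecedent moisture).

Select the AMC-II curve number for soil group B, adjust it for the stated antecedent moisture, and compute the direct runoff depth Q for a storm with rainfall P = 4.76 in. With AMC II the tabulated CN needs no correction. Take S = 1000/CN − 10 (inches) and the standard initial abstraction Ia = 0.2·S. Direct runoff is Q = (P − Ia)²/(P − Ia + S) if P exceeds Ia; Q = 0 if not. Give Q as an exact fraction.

NRCS table: pasture, good condition, soil group B → CN(II) = 61
Average conditions: CN = 61 (no AMC adjustment).
Retention S: 1000/CN − 10 with CN=61.000 → S = 390/61 ≈ 6.393 in
Ia = 0.2S: 0.2·6.393 = 1.279 in (exactly 78/61)
P − Ia = 4.760 − 1.279 = 5309/1525 ≈ 3.481 in (> 0, runoff occurs)
Q = (5309/1525)²/((5309/1525) + 390/61) = (28185481/2325625)/(15059/1525) = 28185481/22964975 in ≈ 1.227 in

Q = 28185481/22964975 in ≈ 1.227 in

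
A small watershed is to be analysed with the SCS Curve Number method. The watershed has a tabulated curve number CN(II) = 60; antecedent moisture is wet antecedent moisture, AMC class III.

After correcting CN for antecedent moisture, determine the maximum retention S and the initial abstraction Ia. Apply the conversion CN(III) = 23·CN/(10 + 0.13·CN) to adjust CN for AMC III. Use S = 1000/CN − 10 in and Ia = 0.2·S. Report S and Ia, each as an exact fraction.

S = 200/69 in ≈ 2.899 in; Ia = 40/69 in ≈ 0.580 in

CN(III) from CN(II)=60: (23·60)/(10 + 0.13·60) = 6900/89 ≈ 77.528
S = 1000/(6900/89) − 10 = 200/69 in ≈ 2.899 in
Ia = 0.2S: 0.2·2.899 = 0.580 in (exactly 40/69)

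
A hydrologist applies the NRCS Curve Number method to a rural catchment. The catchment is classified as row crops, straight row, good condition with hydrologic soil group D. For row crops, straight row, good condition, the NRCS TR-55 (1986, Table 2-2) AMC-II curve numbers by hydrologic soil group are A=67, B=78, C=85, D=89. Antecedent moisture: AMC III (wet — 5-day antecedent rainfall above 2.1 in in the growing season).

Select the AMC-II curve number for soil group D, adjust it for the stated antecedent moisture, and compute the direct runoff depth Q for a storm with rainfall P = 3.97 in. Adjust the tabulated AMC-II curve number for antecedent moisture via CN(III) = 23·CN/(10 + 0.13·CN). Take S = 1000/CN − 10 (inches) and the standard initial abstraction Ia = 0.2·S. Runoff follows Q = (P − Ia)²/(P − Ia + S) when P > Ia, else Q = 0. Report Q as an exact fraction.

NRCS table: row crops, straight row, good condition, soil group D → CN(II) = 89
Adjust CN=89 to AMC III: 23·89/(10 + 0.13·89) → 2047 ÷ (2157/100) = 204700/2157 ≈ 94.900
Retention S: 1000/CN − 10 with CN=94.900 → S = 1100/2047 ≈ 0.537 in
Ia = 0.2S: 0.2·0.537 = 0.107 in (exactly 220/2047)
Excess rainfall: 3.970 − 0.107 = 3.863 in; P > Ia so Q > 0
Q = (790659/204700)²/((790659/204700) + 1100/2047) = (625141654281/41902090000)/(900659/204700) = 625141654281/184364897300 in ≈ 3.391 in

Q = 625141654281/184364897300 in ≈ 3.391 in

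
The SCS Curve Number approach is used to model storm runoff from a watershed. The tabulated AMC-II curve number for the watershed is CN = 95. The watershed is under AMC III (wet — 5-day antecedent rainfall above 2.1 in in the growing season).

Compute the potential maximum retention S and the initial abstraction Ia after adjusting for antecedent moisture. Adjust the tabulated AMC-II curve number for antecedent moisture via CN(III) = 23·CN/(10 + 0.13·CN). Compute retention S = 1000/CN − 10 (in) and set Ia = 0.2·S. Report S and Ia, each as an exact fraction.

S = 100/437 in ≈ 0.229 in; Ia = 20/437 in ≈ 0.046 in

Wet (AMC III): CN(III) = 23·95/(10 + 0.13·95) = 2185/(447/20) = 43700/447 ≈ 97.763
Max retention: S = 1000/(43700/447) − 10 = 100/437 in (≈ 0.229 in)
Ia = 0.2S: 0.2·0.229 = 0.046 in (exactly 20/437)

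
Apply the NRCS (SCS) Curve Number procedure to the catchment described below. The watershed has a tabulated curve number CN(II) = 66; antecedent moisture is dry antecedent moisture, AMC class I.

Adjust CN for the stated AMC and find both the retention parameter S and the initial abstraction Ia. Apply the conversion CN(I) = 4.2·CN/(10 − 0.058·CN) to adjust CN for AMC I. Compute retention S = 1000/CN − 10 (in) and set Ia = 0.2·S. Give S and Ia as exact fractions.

S = 8500/693 in ≈ 12.266 in; Ia = 1700/693 in ≈ 2.453 in

Dry (AMC I): CN(I) = 4.2·66/(10 − 0.058·66) = (1386/5)/(1543/250) = 69300/1543 ≈ 44.913
Retention S: 1000/CN − 10 with CN=44.913 → S = 8500/693 ≈ 12.266 in
Ia = 0.2·(8500/693) = 1700/693 in ≈ 2.453 in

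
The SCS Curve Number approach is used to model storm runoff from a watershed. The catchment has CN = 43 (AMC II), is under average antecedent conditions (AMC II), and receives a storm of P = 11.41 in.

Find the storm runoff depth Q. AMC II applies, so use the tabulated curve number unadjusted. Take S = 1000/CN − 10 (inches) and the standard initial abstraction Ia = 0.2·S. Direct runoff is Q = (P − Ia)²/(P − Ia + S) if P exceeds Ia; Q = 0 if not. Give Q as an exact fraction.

Q = 1418501569/407050900 in ≈ 3.485 in

AMC II — tabulated CN = 43 applies directly.
S = 1000/43 − 10 = 570/43 in ≈ 13.256 in
Initial abstraction Ia = S/5 = (570/43)/5 = 114/43 ≈ 2.651 in
Since P=11.410 > Ia=2.651: effective rainfall P−Ia = 37663/4300 in
Runoff Q = (P−Ia)²/(P−Ia+S) = (8.759)²/(8.759+13.256) = 1418501569/407050900 ≈ 3.485 in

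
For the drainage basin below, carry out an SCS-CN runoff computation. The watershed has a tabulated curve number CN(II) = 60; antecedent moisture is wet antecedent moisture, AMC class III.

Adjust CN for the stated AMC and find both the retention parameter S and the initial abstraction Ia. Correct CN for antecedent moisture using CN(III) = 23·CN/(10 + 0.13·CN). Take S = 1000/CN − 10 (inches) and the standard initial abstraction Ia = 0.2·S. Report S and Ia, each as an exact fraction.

Adjust CN=60 to AMC III: 23·60/(10 + 0.13·60) → 1380 ÷ (89/5) = 6900/89 ≈ 77.528
Retention S: 1000/CN − 10 with CN=77.528 → S = 200/69 ≈ 2.899 in
Initial abstraction Ia = S/5 = (200/69)/5 = 40/69 ≈ 0.580 in

S = 200/69 in ≈ 2.899 in; Ia = 40/69 in ≈ 0.580 in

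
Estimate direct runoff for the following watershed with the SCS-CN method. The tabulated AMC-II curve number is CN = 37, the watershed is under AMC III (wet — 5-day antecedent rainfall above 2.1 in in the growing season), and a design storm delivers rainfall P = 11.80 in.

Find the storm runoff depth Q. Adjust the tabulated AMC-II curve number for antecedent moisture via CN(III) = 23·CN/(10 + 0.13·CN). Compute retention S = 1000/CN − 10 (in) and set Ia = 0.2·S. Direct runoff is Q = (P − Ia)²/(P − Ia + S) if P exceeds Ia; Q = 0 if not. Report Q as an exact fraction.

CN(III) from CN(II)=37: (23·37)/(10 + 0.13·37) = 85100/1481 ≈ 57.461
Max retention: S = 1000/(85100/1481) − 10 = 6300/851 in (≈ 7.403 in)
Initial abstraction Ia = S/5 = (6300/851)/5 = 1260/851 ≈ 1.481 in
Since P=11.800 > Ia=1.481: effective rainfall P−Ia = 43909/4255 in
Q = (43909/4255)²/((43909/4255) + 6300/851) = (1928000281/18105025)/(75409/4255) = 1928000281/320865295 in ≈ 6.009 in

Q = 1928000281/320865295 in ≈ 6.009 in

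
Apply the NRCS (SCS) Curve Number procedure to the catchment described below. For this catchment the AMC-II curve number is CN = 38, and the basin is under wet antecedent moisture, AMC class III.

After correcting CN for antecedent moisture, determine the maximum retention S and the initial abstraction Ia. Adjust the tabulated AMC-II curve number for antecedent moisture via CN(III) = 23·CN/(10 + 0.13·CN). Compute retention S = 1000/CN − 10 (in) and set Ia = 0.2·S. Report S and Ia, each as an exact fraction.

S = 3100/437 in ≈ 7.094 in; Ia = 620/437 in ≈ 1.419 in

Adjust CN=38 to AMC III: 23·38/(10 + 0.13·38) → 874 ÷ (747/50) = 43700/747 ≈ 58.501
S = 1000/(43700/747) − 10 = 3100/437 in ≈ 7.094 in
Ia = 0.2·(3100/437) = 620/437 in ≈ 1.419 in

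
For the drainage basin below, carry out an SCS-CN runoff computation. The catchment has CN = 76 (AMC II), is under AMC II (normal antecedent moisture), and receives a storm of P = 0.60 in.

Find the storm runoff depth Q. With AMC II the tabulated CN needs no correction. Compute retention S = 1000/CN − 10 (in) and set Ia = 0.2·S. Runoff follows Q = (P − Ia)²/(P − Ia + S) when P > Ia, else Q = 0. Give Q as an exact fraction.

CN(II) = 76; AMC II needs no correction.
Retention S: 1000/CN − 10 with CN=76.000 → S = 60/19 ≈ 3.158 in
Initial abstraction Ia = S/5 = (60/19)/5 = 12/19 ≈ 0.632 in
P = 0.600 ≤ Ia = 0.632 in: entire storm abstracted, Q = 0.

Q = 0 in ≈ 0.000 in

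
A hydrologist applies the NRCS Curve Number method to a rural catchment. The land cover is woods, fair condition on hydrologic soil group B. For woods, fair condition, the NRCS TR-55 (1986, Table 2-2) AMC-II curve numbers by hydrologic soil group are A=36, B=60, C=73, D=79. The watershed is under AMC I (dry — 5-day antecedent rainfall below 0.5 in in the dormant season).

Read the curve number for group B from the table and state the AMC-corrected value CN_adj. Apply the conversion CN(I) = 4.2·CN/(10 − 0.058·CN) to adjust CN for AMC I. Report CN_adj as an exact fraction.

CN_adj = 6300/163 ≈ 38.650

NRCS table: woods, fair condition, soil group B → CN(II) = 60
Adjust CN=60 to AMC I: 4.2·60/(10 − 0.058·60) → 252 ÷ (163/25) = 6300/163 ≈ 38.650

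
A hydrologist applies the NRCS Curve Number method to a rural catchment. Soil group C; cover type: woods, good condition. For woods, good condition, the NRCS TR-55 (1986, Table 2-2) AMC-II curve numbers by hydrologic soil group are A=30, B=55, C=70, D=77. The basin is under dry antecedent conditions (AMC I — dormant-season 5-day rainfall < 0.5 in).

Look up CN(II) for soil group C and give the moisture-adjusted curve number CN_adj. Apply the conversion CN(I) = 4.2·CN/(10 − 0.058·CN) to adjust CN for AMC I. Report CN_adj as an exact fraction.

CN_adj = 4900/99 ≈ 49.495

NRCS table: woods, good condition, soil group C → CN(II) = 70
Adjust CN=70 to AMC I: 4.2·70/(10 − 0.058·70) → 294 ÷ (297/50) = 4900/99 ≈ 49.495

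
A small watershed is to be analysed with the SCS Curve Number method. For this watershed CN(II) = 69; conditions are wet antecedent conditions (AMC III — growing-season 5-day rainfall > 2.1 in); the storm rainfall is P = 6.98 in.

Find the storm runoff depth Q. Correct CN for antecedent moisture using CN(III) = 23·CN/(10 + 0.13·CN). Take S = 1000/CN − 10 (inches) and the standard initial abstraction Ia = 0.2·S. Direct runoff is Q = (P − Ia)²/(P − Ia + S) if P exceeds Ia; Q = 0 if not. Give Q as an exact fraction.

Wet (AMC III): CN(III) = 23·69/(10 + 0.13·69) = 1587/(1897/100) = 158700/1897 ≈ 83.658
Retention S: 1000/CN − 10 with CN=83.658 → S = 3100/1587 ≈ 1.953 in
Ia = 0.2S: 0.2·1.953 = 0.391 in (exactly 620/1587)
Excess rainfall: 6.980 − 0.391 = 6.589 in; P > Ia so Q > 0
Q: (522863/79350)² ÷ (677863/79350) = 273385716769/53788429050 in (≈ 5.083 in)

Q = 273385716769/53788429050 in ≈ 5.083 in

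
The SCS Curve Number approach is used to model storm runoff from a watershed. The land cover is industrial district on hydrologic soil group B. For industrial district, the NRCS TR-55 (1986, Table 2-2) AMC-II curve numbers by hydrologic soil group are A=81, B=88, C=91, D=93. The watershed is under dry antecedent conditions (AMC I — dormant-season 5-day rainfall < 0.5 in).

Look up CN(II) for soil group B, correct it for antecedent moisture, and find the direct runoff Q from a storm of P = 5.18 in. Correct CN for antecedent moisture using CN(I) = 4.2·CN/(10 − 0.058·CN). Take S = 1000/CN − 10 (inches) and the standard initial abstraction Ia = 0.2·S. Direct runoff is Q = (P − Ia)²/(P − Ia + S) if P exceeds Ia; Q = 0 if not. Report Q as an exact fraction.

NRCS table: industrial district, soil group B → CN(II) = 88
Dry (AMC I): CN(I) = 4.2·88/(10 − 0.058·88) = (1848/5)/(612/125) = 3850/51 ≈ 75.490
Retention S: 1000/CN − 10 with CN=75.490 → S = 250/77 ≈ 3.247 in
Initial abstraction Ia = S/5 = (250/77)/5 = 50/77 ≈ 0.649 in
Excess rainfall: 5.180 − 0.649 = 4.531 in; P > Ia so Q > 0
Q: (17443/3850)² ÷ (29943/3850) = 304258249/115280550 in (≈ 2.639 in)

Q = 304258249/115280550 in ≈ 2.639 in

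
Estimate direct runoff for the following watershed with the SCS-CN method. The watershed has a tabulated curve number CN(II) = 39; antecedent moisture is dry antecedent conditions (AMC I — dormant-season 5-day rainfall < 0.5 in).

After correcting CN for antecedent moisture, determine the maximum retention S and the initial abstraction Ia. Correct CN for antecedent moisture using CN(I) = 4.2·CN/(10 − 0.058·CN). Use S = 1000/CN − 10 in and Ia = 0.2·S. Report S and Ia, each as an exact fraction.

Dry (AMC I): CN(I) = 4.2·39/(10 − 0.058·39) = (819/5)/(3869/500) = 81900/3869 ≈ 21.168
S = 1000/(81900/3869) − 10 = 30500/819 in ≈ 37.241 in
Ia = 0.2·(30500/819) = 6100/819 in ≈ 7.448 in

S = 30500/819 in ≈ 37.241 in; Ia = 6100/819 in ≈ 7.448 in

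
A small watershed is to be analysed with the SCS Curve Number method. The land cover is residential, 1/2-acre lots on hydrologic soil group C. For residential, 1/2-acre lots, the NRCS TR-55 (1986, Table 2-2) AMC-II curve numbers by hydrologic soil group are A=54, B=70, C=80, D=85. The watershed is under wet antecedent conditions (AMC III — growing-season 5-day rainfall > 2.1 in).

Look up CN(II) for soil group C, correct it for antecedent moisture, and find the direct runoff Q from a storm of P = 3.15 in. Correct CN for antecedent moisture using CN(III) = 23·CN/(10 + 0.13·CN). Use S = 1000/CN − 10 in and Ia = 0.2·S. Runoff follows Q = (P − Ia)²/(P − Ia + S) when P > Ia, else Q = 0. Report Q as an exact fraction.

Q = 1819801/850540 in ≈ 2.140 in

NRCS table: residential, 1/2-acre lots, soil group C → CN(II) = 80
Wet (AMC III): CN(III) = 23·80/(10 + 0.13·80) = 1840/(102/5) = 4600/51 ≈ 90.196
Retention S: 1000/CN − 10 with CN=90.196 → S = 25/23 ≈ 1.087 in
Initial abstraction Ia = S/5 = (25/23)/5 = 5/23 ≈ 0.217 in
Since P=3.150 > Ia=0.217: effective rainfall P−Ia = 1349/460 in
Q: (1349/460)² ÷ (1849/460) = 1819801/850540 in (≈ 2.140 in)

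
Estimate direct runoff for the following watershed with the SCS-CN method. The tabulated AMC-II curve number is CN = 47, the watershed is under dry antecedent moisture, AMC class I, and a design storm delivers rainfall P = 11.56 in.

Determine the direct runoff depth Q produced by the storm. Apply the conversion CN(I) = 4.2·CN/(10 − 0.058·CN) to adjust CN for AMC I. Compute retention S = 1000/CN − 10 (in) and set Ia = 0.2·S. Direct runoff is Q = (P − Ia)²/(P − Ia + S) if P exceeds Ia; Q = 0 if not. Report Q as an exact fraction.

CN(I) from CN(II)=47: (4.2·47)/(10 − 0.058·47) = 98700/3637 ≈ 27.138
S = 1000/(98700/3637) − 10 = 26500/987 in ≈ 26.849 in
Ia = 0.2·(26500/987) = 5300/987 in ≈ 5.370 in
Excess rainfall: 11.560 − 5.370 = 6.190 in; P > Ia so Q > 0
Q = (152743/24675)²/((152743/24675) + 26500/987) = (23330424049/608855625)/(815243/24675) = 23330424049/20116121025 in ≈ 1.160 in

Q = 23330424049/20116121025 in ≈ 1.160 in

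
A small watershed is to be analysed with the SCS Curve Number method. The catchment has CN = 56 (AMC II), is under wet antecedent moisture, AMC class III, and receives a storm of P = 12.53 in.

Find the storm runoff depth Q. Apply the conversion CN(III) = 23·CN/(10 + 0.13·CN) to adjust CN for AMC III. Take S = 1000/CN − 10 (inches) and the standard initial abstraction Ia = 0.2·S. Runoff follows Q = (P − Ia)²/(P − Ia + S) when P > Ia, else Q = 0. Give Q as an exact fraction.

Q = 36379077289/3956301300 in ≈ 9.195 in

Wet (AMC III): CN(III) = 23·56/(10 + 0.13·56) = 1288/(432/25) = 4025/54 ≈ 74.537
Max retention: S = 1000/(4025/54) − 10 = 550/161 in (≈ 3.416 in)
Ia = 0.2·(550/161) = 110/161 in ≈ 0.683 in
Excess rainfall: 12.530 − 0.683 = 11.847 in; P > Ia so Q > 0
Q = (190733/16100)²/((190733/16100) + 550/161) = (36379077289/259210000)/(245733/16100) = 36379077289/3956301300 in ≈ 9.195 in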